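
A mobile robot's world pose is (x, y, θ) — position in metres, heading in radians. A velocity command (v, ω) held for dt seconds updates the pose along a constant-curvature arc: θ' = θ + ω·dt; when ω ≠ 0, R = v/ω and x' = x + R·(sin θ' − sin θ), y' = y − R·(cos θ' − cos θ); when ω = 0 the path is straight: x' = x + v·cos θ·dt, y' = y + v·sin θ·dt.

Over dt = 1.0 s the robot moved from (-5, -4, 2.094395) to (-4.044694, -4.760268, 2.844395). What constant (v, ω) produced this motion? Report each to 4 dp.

v = -1.2500, ω = 0.7500

Δθ = 2.844395 − 2.094395 = 0.750000
ω = Δθ/dt = 0.750000/1.0 = 0.7500
R = Δx/(sin θ' − sin θ) = -1.6667
v = R·ω = -1.6667·0.7500 = -1.2500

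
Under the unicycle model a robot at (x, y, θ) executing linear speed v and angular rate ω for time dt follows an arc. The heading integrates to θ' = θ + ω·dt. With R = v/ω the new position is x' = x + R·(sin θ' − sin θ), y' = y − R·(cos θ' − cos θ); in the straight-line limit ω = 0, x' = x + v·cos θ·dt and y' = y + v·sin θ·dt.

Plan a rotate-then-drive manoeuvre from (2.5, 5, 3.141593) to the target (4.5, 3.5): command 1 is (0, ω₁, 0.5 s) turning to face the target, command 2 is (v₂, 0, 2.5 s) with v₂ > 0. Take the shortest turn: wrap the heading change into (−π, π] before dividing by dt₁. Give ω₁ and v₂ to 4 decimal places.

ω₁ = 4.9962, v₂ = 1.0000

heading to target = atan2(3.5−5, 4.5−2.5) = -0.6435
Δθ = wrap(-0.6435 − 3.1416) = 2.4981; ω₁ = Δθ/dt₁ = 4.9962
distance = √((4.5−2.5)² + (3.5−5)²) = 2.5000; v₂ = distance/dt₂ = 1.0000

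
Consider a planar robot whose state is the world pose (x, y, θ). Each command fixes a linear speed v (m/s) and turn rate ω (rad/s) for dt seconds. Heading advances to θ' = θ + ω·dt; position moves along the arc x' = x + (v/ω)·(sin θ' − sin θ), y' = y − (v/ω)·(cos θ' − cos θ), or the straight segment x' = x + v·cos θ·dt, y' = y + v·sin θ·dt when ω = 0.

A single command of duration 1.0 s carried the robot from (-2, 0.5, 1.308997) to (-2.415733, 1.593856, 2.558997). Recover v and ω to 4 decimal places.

v = 1.2500, ω = 1.2500

Δθ = 2.558997 − 1.308997 = 1.250000
ω = Δθ/dt = 1.250000/1.0 = 1.2500
R = −Δy/(cos θ' − cos θ) = 1.0000
v = R·ω = 1.0000·1.2500 = 1.2500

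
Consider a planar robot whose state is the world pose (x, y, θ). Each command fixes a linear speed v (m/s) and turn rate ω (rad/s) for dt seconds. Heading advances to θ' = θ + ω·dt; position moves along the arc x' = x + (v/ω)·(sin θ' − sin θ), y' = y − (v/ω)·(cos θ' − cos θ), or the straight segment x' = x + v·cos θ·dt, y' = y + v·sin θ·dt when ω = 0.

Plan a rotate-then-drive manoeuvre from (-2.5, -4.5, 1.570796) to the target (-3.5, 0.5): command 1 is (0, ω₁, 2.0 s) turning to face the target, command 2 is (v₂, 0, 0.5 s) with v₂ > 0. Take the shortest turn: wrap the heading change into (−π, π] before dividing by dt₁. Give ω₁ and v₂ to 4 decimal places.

ω₁ = 0.0987, v₂ = 10.1980

heading to target = atan2(0.5−-4.5, -3.5−-2.5) = 1.7682
Δθ = wrap(1.7682 − 1.5708) = 0.1974; ω₁ = Δθ/dt₁ = 0.0987
distance = √((-3.5−-2.5)² + (0.5−-4.5)²) = 5.0990; v₂ = distance/dt₂ = 10.1980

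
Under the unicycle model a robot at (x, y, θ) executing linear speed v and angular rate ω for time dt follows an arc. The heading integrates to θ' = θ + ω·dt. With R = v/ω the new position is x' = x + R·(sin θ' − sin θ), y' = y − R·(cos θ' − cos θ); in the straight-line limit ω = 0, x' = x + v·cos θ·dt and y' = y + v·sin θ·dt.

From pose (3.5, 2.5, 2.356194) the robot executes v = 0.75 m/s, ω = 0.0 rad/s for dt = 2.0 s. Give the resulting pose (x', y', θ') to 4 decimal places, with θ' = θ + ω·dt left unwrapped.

θ' = 2.3562 + 0.0·2.0 = 2.3562
ω = 0 → straight: x' = 3.5 + 0.75·cos(2.3562)·2.0 = 2.4393
y' = 2.5 + 0.75·sin(2.3562)·2.0 = 3.5607

(2.4393, 3.5607, 2.3562)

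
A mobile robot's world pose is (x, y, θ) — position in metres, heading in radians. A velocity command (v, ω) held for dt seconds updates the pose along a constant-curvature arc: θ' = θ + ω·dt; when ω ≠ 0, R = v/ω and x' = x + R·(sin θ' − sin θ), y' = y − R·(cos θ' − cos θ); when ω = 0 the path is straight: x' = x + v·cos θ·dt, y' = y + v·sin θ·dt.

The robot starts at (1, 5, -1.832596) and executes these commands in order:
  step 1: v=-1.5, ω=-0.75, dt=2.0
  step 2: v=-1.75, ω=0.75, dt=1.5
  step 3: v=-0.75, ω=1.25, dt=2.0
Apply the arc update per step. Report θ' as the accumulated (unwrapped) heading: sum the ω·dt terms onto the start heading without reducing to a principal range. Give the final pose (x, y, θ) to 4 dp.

(4.9752, 8.2807, 0.2924)

step 1: θ'=-3.3326 (R=2.0000) → pose (3.3115, 6.4460, -3.3326)
step 2: θ'=-2.2076 (R=-2.3333) → pose (5.6305, 7.3494, -2.2076)
step 3: θ'=0.2924 (R=-0.6000) → pose (4.9752, 8.2807, 0.2924)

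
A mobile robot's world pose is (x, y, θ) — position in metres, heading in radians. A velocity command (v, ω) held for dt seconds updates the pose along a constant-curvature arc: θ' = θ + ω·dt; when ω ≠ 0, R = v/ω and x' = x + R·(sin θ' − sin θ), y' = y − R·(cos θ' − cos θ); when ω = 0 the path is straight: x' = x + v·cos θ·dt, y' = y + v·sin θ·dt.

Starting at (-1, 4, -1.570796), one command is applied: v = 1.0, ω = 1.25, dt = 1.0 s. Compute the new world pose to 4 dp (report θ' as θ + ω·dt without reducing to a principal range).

θ' = -1.5708 + 1.25·1.0 = -0.3208
R = v/ω = 1.0/1.25 = 0.8000
x' = -1 + 0.8000·(sin -0.3208 − sin -1.5708) = -0.4523
y' = 4 − 0.8000·(cos -0.3208 − cos -1.5708) = 3.2408

(-0.4523, 3.2408, -0.3208)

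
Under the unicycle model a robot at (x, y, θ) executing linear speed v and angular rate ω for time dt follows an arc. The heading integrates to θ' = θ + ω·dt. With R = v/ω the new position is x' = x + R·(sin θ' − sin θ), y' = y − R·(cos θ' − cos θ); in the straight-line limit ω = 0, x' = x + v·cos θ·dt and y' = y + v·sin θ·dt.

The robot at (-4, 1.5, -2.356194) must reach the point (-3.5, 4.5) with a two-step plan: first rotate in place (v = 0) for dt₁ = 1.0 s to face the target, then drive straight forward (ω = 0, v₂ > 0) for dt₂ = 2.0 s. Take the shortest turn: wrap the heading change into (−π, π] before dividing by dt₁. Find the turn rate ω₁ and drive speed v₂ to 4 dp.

heading to target = atan2(4.5−1.5, -3.5−-4) = 1.4056
Δθ = wrap(1.4056 − -2.3562) = -2.5213; ω₁ = Δθ/dt₁ = -2.5213
distance = √((-3.5−-4)² + (4.5−1.5)²) = 3.0414; v₂ = distance/dt₂ = 1.5207

ω₁ = -2.5213, v₂ = 1.5207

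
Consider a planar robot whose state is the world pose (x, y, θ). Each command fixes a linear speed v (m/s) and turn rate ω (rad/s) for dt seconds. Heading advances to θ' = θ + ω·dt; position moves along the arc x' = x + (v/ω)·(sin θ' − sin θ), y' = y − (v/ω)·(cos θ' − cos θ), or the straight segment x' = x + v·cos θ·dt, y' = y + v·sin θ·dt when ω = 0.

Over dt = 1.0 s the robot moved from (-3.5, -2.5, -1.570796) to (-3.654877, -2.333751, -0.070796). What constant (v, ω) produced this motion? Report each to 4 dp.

v = -0.2500, ω = 1.5000

Δθ = -0.070796 − -1.570796 = 1.500000
ω = Δθ/dt = 1.500000/1.0 = 1.5000
R = −Δy/(cos θ' − cos θ) = -0.1667
v = R·ω = -0.1667·1.5000 = -0.2500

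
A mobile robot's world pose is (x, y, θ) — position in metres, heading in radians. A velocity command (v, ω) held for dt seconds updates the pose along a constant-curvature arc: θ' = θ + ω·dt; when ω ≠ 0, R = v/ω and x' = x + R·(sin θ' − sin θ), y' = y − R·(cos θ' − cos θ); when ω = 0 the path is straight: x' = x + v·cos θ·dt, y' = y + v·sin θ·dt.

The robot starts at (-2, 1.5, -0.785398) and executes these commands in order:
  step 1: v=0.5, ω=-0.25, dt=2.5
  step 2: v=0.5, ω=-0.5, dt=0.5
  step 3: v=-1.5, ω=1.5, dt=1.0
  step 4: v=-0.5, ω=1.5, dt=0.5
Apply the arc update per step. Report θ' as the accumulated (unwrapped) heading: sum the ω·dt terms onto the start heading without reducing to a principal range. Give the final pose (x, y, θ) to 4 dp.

step 1: θ'=-1.4104 (R=-2.0000) → pose (-1.4399, 0.4052, -1.4104)
step 2: θ'=-1.6604 (R=-1.0000) → pose (-1.4311, 0.1560, -1.6604)
step 3: θ'=-0.1604 (R=-1.0000) → pose (-2.2673, 1.2327, -0.1604)
step 4: θ'=0.5896 (R=-0.3333) → pose (-2.5059, 1.1807, 0.5896)

(-2.5059, 1.1807, 0.5896)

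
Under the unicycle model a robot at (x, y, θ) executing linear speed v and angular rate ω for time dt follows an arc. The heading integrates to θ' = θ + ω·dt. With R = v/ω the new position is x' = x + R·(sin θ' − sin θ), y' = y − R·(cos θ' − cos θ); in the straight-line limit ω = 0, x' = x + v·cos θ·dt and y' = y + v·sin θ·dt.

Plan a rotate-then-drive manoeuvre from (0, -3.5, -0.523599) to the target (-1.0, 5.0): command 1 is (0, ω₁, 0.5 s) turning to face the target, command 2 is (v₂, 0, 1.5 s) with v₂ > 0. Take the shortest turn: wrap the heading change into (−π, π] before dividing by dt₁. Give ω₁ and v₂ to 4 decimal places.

ω₁ = 4.4230, v₂ = 5.7057

heading to target = atan2(5−-3.5, -1−0) = 1.6879
Δθ = wrap(1.6879 − -0.5236) = 2.2115; ω₁ = Δθ/dt₁ = 4.4230
distance = √((-1−0)² + (5−-3.5)²) = 8.5586; v₂ = distance/dt₂ = 5.7057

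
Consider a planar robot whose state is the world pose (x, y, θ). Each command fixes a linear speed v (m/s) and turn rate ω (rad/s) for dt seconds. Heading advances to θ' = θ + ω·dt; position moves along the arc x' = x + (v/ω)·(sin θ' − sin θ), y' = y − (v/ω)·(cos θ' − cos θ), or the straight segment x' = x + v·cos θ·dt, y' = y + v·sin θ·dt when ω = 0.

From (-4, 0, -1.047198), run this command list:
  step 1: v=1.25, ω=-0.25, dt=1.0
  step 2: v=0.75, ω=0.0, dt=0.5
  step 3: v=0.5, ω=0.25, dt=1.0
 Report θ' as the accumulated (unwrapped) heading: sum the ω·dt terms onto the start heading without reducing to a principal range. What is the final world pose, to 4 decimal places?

(-3.2212, -1.9697, -1.0472)

step 1: θ'=-1.2972 (R=-5.0000) → pose (-3.5161, -1.1490, -1.2972)
step 2: θ'=-1.2972 (straight) → pose (-3.4148, -1.5101, -1.2972)
step 3: θ'=-1.0472 (R=2.0000) → pose (-3.2212, -1.9697, -1.0472)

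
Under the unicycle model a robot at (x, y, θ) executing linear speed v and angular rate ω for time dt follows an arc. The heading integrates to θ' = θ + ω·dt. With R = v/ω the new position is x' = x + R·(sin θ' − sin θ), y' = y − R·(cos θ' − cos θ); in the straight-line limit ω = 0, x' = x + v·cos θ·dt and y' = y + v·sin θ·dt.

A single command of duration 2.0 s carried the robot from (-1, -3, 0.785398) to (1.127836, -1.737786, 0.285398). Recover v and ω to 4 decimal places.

v = 1.2500, ω = -0.2500

Δθ = 0.285398 − 0.785398 = -0.500000
ω = Δθ/dt = -0.500000/2.0 = -0.2500
R = Δx/(sin θ' − sin θ) = -5.0000
v = R·ω = -5.0000·-0.2500 = 1.2500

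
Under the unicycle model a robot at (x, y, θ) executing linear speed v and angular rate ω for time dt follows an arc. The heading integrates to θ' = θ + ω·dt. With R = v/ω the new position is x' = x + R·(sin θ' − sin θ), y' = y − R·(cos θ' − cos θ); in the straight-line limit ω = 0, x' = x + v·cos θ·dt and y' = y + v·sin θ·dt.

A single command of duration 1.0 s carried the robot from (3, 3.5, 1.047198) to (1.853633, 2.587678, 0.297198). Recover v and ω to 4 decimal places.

Δθ = 0.297198 − 1.047198 = -0.750000
ω = Δθ/dt = -0.750000/1.0 = -0.7500
R = Δx/(sin θ' − sin θ) = 2.0000
v = R·ω = 2.0000·-0.7500 = -1.5000

v = -1.5000, ω = -0.7500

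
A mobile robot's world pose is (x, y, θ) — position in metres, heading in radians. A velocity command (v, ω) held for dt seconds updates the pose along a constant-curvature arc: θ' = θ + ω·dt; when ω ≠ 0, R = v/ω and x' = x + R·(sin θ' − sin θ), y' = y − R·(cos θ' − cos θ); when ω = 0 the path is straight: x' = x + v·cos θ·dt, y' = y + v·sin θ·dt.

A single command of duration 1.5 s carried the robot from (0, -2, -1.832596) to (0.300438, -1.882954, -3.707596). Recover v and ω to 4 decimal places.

v = -0.2500, ω = -1.2500

Δθ = -3.707596 − -1.832596 = -1.875000
ω = Δθ/dt = -1.875000/1.5 = -1.2500
R = Δx/(sin θ' − sin θ) = 0.2000
v = R·ω = 0.2000·-1.2500 = -0.2500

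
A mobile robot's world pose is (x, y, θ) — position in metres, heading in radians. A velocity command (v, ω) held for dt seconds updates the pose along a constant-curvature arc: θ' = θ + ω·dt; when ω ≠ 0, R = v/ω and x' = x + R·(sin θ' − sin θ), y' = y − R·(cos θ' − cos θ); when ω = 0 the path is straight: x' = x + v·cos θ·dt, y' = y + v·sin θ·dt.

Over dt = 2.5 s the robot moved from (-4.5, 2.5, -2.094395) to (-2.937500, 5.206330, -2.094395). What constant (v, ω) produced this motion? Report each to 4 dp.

v = -1.2500, ω = 0.0000

Δθ = -2.094395 − -2.094395 = 0.000000
ω = Δθ/dt = 0.000000/2.5 = 0.0000
ω = 0 → v = (Δx·cos θ + Δy·sin θ)/dt = -1.2500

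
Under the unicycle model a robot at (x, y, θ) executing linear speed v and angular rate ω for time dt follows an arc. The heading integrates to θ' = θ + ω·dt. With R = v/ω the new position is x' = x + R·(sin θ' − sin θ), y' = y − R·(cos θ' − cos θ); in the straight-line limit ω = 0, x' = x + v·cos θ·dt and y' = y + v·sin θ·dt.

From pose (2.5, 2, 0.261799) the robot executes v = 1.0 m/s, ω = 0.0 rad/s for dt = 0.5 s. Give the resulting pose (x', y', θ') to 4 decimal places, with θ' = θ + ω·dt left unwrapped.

(2.9830, 2.1294, 0.2618)

θ' = 0.2618 + 0.0·0.5 = 0.2618
ω = 0 → straight: x' = 2.5 + 1.0·cos(0.2618)·0.5 = 2.9830
y' = 2 + 1.0·sin(0.2618)·0.5 = 2.1294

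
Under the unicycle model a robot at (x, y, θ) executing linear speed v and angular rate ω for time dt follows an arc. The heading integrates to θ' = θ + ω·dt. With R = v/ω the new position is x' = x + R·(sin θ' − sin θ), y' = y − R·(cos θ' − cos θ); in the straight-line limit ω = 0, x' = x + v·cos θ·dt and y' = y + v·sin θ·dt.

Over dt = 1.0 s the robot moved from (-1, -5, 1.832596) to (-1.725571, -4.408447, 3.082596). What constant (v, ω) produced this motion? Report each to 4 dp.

Δθ = 3.082596 − 1.832596 = 1.250000
ω = Δθ/dt = 1.250000/1.0 = 1.2500
R = Δx/(sin θ' − sin θ) = 0.8000
v = R·ω = 0.8000·1.2500 = 1.0000

v = 1.0000, ω = 1.2500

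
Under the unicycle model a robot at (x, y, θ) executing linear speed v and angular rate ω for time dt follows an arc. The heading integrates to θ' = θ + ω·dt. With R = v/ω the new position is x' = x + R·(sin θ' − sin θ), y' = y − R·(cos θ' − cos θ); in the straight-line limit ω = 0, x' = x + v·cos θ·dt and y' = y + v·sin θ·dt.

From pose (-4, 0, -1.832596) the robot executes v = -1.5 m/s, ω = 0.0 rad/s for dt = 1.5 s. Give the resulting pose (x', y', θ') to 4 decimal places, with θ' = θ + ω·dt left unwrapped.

(-3.4177, 2.1733, -1.8326)

θ' = -1.8326 + 0.0·1.5 = -1.8326
ω = 0 → straight: x' = -4 + -1.5·cos(-1.8326)·1.5 = -3.4177
y' = 0 + -1.5·sin(-1.8326)·1.5 = 2.1733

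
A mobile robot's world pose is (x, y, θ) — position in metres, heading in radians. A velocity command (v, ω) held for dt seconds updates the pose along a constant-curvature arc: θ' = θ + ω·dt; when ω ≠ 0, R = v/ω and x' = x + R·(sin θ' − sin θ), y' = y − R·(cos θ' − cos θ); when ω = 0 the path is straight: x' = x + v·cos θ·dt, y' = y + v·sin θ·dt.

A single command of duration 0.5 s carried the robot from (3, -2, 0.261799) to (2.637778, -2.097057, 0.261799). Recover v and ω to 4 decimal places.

v = -0.7500, ω = 0.0000

Δθ = 0.261799 − 0.261799 = 0.000000
ω = Δθ/dt = 0.000000/0.5 = 0.0000
ω = 0 → v = (Δx·cos θ + Δy·sin θ)/dt = -0.7500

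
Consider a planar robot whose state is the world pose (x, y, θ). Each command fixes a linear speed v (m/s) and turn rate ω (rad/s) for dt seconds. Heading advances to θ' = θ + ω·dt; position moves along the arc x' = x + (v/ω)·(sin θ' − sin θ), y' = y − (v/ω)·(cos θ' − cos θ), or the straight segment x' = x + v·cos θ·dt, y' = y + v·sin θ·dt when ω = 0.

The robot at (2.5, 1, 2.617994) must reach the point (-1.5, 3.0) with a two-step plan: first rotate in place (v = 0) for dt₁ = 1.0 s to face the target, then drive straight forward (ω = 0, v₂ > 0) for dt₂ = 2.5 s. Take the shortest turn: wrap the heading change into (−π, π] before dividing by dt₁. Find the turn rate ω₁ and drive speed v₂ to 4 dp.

heading to target = atan2(3−1, -1.5−2.5) = 2.6779
Δθ = wrap(2.6779 − 2.6180) = 0.0600; ω₁ = Δθ/dt₁ = 0.0600
distance = √((-1.5−2.5)² + (3−1)²) = 4.4721; v₂ = distance/dt₂ = 1.7889

ω₁ = 0.0600, v₂ = 1.7889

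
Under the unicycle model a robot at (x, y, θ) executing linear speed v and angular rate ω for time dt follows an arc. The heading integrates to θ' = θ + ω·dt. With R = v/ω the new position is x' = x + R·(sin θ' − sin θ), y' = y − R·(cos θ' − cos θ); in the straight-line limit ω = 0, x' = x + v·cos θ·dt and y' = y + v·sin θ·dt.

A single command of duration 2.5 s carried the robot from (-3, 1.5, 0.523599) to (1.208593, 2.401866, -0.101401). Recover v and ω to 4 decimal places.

Δθ = -0.101401 − 0.523599 = -0.625000
ω = Δθ/dt = -0.625000/2.5 = -0.2500
R = Δx/(sin θ' − sin θ) = -7.0000
v = R·ω = -7.0000·-0.2500 = 1.7500

v = 1.7500, ω = -0.2500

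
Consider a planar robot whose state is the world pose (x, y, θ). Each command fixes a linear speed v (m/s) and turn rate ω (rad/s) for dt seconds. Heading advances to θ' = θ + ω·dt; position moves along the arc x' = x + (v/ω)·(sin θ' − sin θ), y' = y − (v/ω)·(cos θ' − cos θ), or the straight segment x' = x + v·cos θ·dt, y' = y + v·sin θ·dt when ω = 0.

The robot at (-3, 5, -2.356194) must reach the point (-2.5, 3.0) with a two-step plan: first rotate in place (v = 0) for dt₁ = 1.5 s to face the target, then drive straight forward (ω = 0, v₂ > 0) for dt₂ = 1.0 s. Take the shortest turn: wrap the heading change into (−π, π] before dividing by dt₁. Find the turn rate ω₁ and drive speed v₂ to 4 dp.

heading to target = atan2(3−5, -2.5−-3) = -1.3258
Δθ = wrap(-1.3258 − -2.3562) = 1.0304; ω₁ = Δθ/dt₁ = 0.6869
distance = √((-2.5−-3)² + (3−5)²) = 2.0616; v₂ = distance/dt₂ = 2.0616

ω₁ = 0.6869, v₂ = 2.0616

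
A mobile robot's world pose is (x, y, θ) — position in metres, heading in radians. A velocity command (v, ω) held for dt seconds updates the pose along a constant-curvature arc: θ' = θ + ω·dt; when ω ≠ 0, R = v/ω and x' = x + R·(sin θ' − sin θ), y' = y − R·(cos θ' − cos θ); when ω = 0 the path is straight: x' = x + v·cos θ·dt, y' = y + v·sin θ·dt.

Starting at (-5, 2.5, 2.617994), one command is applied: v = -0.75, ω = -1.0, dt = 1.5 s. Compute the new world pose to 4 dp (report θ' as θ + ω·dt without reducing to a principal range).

θ' = 2.6180 + -1.0·1.5 = 1.1180
R = v/ω = -0.75/-1.0 = 0.7500
x' = -5 + 0.7500·(sin 1.1180 − sin 2.6180) = -4.7006
y' = 2.5 − 0.7500·(cos 1.1180 − cos 2.6180) = 1.5224

(-4.7006, 1.5224, 1.1180)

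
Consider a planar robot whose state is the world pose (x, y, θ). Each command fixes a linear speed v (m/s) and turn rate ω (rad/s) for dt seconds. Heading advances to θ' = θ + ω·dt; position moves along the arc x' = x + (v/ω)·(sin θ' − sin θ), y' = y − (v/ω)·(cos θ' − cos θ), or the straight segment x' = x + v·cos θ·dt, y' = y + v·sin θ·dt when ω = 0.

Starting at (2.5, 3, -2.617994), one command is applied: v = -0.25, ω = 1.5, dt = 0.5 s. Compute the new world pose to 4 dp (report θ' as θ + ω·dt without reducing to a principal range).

θ' = -2.6180 + 1.5·0.5 = -1.8680
R = v/ω = -0.25/1.5 = -0.1667
x' = 2.5 + -0.1667·(sin -1.8680 − sin -2.6180) = 2.5760
y' = 3 − -0.1667·(cos -1.8680 − cos -2.6180) = 3.0955

(2.5760, 3.0955, -1.8680)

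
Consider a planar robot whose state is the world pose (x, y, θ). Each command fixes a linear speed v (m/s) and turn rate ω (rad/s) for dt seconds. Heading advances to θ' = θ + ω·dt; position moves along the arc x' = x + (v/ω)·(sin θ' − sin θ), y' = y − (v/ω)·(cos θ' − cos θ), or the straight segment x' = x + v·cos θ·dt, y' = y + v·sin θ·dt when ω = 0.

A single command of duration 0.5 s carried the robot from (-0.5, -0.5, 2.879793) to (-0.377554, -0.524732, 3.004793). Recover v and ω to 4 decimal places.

v = -0.2500, ω = 0.2500

Δθ = 3.004793 − 2.879793 = 0.125000
ω = Δθ/dt = 0.125000/0.5 = 0.2500
R = Δx/(sin θ' − sin θ) = -1.0000
v = R·ω = -1.0000·0.2500 = -0.2500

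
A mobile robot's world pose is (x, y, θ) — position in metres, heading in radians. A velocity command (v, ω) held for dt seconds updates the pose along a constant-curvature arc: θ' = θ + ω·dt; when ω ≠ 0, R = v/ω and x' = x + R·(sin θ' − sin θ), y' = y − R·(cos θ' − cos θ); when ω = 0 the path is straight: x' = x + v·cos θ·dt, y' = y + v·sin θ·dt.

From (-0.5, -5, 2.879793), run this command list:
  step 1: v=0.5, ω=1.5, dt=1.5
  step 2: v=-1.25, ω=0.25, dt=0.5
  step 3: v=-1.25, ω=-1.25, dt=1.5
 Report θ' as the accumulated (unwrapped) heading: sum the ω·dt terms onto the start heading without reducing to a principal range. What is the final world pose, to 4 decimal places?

(-0.5588, -3.4151, 3.3798)

step 1: θ'=5.1298 (R=0.3333) → pose (-0.8910, -5.4571, 5.1298)
step 2: θ'=5.2548 (R=-5.0000) → pose (-1.1794, -4.9031, 5.2548)
step 3: θ'=3.3798 (R=1.0000) → pose (-0.5588, -3.4151, 3.3798)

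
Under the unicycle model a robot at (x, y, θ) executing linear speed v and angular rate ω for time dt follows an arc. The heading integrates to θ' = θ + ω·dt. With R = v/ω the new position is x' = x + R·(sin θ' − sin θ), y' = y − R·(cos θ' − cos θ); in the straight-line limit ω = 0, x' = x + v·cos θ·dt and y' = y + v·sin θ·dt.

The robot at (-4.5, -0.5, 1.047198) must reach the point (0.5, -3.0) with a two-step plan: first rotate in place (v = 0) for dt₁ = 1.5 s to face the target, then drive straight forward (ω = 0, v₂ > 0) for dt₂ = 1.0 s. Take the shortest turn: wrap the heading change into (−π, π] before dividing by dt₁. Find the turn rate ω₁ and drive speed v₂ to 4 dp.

heading to target = atan2(-3−-0.5, 0.5−-4.5) = -0.4636
Δθ = wrap(-0.4636 − 1.0472) = -1.5108; ω₁ = Δθ/dt₁ = -1.0072
distance = √((0.5−-4.5)² + (-3−-0.5)²) = 5.5902; v₂ = distance/dt₂ = 5.5902

ω₁ = -1.0072, v₂ = 5.5902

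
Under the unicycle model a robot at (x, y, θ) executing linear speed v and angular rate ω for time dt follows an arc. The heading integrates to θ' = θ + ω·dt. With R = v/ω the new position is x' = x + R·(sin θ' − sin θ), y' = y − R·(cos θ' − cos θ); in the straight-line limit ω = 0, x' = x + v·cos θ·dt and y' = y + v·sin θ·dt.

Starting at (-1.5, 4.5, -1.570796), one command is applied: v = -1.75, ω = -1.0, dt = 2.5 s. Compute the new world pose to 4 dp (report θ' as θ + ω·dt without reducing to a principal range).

θ' = -1.5708 + -1.0·2.5 = -4.0708
R = v/ω = -1.75/-1.0 = 1.7500
x' = -1.5 + 1.7500·(sin -4.0708 − sin -1.5708) = 1.6520
y' = 4.5 − 1.7500·(cos -4.0708 − cos -1.5708) = 5.5473

(1.6520, 5.5473, -4.0708)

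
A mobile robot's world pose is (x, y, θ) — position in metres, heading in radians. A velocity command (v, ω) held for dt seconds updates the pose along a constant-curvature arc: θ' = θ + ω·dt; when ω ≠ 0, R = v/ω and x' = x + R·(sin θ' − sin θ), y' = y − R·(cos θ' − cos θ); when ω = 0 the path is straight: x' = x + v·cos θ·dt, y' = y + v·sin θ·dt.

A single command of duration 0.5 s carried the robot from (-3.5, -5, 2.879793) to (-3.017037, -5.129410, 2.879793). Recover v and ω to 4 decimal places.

v = -1.0000, ω = 0.0000

Δθ = 2.879793 − 2.879793 = 0.000000
ω = Δθ/dt = 0.000000/0.5 = 0.0000
ω = 0 → v = (Δx·cos θ + Δy·sin θ)/dt = -1.0000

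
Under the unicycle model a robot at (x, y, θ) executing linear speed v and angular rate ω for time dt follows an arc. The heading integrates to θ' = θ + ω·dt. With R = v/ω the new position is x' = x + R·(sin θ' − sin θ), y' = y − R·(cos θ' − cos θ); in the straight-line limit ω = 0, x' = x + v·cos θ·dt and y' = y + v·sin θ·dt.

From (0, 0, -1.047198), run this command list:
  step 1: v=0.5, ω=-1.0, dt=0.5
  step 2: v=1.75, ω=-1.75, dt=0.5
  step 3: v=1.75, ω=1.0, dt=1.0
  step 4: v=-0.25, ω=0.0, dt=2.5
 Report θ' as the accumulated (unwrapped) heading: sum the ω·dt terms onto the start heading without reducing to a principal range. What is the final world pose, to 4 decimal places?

(-0.9441, -1.9713, -1.4222)

step 1: θ'=-1.5472 (R=-0.5000) → pose (0.0668, -0.2382, -1.5472)
step 2: θ'=-2.4222 (R=-1.0000) → pose (-0.2739, -1.0140, -2.4222)
step 3: θ'=-1.4222 (R=1.7500) → pose (-0.8515, -2.5895, -1.4222)
step 4: θ'=-1.4222 (straight) → pose (-0.9441, -1.9713, -1.4222)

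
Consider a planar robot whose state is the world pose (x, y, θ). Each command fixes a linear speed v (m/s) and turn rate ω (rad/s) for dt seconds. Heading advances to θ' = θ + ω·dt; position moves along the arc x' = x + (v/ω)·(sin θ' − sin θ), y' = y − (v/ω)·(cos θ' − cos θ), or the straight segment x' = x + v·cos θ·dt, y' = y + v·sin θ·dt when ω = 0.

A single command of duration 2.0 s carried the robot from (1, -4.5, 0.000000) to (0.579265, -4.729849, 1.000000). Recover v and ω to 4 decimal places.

Δθ = 1.000000 − 0.000000 = 1.000000
ω = Δθ/dt = 1.000000/2.0 = 0.5000
R = Δx/(sin θ' − sin θ) = -0.5000
v = R·ω = -0.5000·0.5000 = -0.2500

v = -0.2500, ω = 0.5000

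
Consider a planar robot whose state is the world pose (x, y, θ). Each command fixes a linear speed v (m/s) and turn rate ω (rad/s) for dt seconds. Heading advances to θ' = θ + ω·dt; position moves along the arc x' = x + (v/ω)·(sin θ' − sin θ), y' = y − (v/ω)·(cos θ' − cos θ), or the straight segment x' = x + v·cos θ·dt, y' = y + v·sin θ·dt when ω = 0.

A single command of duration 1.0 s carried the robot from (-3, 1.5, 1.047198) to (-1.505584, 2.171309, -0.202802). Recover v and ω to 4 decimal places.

v = 1.7500, ω = -1.2500

Δθ = -0.202802 − 1.047198 = -1.250000
ω = Δθ/dt = -1.250000/1.0 = -1.2500
R = Δx/(sin θ' − sin θ) = -1.4000
v = R·ω = -1.4000·-1.2500 = 1.7500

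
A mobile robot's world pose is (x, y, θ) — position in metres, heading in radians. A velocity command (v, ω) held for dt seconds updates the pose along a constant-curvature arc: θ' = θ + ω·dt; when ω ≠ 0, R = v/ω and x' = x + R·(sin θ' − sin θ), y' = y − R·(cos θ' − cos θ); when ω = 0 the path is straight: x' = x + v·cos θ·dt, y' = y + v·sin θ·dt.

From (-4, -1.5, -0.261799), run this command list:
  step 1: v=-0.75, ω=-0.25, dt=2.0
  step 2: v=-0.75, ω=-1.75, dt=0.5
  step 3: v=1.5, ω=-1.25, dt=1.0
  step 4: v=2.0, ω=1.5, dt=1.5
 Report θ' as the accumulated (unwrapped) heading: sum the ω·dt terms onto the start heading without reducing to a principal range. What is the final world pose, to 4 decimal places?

step 1: θ'=-0.7618 (R=3.0000) → pose (-5.2942, -0.7730, -0.7618)
step 2: θ'=-1.6368 (R=0.4286) → pose (-5.4260, -0.4346, -1.6368)
step 3: θ'=-2.8868 (R=-1.2000) → pose (-6.3210, -1.5167, -2.8868)
step 4: θ'=-0.6368 (R=1.3333) → pose (-6.7777, -3.8790, -0.6368)

(-6.7777, -3.8790, -0.6368)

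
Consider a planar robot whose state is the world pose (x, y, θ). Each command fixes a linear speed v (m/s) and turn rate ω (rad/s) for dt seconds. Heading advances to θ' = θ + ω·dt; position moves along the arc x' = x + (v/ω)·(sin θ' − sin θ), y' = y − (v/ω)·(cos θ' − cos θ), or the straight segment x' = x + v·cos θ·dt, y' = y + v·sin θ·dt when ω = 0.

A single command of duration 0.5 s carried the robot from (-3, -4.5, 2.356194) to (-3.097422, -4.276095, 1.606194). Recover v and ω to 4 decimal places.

v = 0.5000, ω = -1.5000

Δθ = 1.606194 − 2.356194 = -0.750000
ω = Δθ/dt = -0.750000/0.5 = -1.5000
R = −Δy/(cos θ' − cos θ) = -0.3333
v = R·ω = -0.3333·-1.5000 = 0.5000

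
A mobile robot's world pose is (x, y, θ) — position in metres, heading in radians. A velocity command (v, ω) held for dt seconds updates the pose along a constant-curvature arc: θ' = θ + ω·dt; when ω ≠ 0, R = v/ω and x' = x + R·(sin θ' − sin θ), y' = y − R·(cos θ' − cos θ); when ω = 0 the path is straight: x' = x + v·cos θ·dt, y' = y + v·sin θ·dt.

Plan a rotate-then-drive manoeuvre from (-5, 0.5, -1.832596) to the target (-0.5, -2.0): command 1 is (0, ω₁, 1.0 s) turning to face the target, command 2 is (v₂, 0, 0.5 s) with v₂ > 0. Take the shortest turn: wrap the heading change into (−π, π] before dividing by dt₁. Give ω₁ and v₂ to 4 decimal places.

ω₁ = 1.3255, v₂ = 10.2956

heading to target = atan2(-2−0.5, -0.5−-5) = -0.5071
Δθ = wrap(-0.5071 − -1.8326) = 1.3255; ω₁ = Δθ/dt₁ = 1.3255
distance = √((-0.5−-5)² + (-2−0.5)²) = 5.1478; v₂ = distance/dt₂ = 10.2956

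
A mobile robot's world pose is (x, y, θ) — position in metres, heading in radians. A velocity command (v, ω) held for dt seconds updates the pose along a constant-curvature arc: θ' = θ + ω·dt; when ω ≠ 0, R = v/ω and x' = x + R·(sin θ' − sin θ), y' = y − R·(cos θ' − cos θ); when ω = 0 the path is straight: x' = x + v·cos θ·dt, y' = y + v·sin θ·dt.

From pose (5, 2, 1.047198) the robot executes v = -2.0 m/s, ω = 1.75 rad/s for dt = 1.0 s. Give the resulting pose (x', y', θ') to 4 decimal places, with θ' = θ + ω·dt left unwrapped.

(5.6039, 0.3528, 2.7972)

θ' = 1.0472 + 1.75·1.0 = 2.7972
R = v/ω = -2.0/1.75 = -1.1429
x' = 5 + -1.1429·(sin 2.7972 − sin 1.0472) = 5.6039
y' = 2 − -1.1429·(cos 2.7972 − cos 1.0472) = 0.3528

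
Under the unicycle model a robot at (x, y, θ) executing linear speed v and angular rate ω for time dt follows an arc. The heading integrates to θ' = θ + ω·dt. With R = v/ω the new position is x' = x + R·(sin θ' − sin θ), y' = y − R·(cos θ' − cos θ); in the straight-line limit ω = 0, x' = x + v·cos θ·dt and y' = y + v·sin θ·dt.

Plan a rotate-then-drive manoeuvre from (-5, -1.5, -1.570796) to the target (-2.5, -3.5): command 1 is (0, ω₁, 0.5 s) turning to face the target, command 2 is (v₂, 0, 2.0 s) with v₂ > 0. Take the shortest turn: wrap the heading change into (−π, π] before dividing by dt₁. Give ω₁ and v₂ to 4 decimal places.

heading to target = atan2(-3.5−-1.5, -2.5−-5) = -0.6747
Δθ = wrap(-0.6747 − -1.5708) = 0.8961; ω₁ = Δθ/dt₁ = 1.7921
distance = √((-2.5−-5)² + (-3.5−-1.5)²) = 3.2016; v₂ = distance/dt₂ = 1.6008

ω₁ = 1.7921, v₂ = 1.6008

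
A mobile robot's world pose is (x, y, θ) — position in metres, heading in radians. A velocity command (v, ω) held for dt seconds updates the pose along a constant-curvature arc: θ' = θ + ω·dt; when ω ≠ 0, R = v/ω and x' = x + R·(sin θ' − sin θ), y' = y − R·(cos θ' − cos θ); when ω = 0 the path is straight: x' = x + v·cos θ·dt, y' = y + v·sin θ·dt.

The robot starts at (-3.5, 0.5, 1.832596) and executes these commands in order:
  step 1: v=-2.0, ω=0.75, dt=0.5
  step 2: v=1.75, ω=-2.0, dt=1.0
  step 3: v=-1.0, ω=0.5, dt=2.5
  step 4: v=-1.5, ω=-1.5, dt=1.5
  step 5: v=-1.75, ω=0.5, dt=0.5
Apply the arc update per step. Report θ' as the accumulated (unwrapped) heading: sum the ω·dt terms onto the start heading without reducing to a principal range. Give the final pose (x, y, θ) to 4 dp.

step 1: θ'=2.2076 (R=-2.6667) → pose (-3.0682, -0.3955, 2.2076)
step 2: θ'=0.2076 (R=-0.8750) → pose (-2.5450, 0.9810, 0.2076)
step 3: θ'=1.4576 (R=-2.0000) → pose (-4.1200, -0.7501, 1.4576)
step 4: θ'=-0.7924 (R=1.0000) → pose (-5.8257, -1.3393, -0.7924)
step 5: θ'=-0.5424 (R=-3.5000) → pose (-6.5111, -0.7991, -0.5424)

(-6.5111, -0.7991, -0.5424)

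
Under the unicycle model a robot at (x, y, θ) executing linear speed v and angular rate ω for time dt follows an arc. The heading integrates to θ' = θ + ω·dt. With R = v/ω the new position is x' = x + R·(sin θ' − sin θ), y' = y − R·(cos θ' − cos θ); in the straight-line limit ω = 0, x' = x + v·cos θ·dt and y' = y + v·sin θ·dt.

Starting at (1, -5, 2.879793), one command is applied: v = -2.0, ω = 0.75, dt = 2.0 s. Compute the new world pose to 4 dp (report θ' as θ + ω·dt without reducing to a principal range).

θ' = 2.8798 + 0.75·2.0 = 4.3798
R = v/ω = -2.0/0.75 = -2.6667
x' = 1 + -2.6667·(sin 4.3798 − sin 2.8798) = 4.2107
y' = -5 − -2.6667·(cos 4.3798 − cos 2.8798) = -3.2949

(4.2107, -3.2949, 4.3798)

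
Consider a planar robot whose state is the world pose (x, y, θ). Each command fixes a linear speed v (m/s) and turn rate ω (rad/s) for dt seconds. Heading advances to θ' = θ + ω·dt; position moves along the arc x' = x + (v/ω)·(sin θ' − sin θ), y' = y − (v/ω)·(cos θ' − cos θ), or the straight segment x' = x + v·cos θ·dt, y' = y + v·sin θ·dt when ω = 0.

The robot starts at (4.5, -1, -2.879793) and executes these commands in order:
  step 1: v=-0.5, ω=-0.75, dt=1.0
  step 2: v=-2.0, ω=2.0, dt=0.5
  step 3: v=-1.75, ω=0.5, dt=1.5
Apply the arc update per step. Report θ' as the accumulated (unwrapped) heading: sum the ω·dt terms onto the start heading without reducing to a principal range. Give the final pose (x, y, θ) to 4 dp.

(7.5641, 0.9433, -1.8798)

step 1: θ'=-3.6298 (R=0.6667) → pose (4.9852, -1.0552, -3.6298)
step 2: θ'=-2.6298 (R=-1.0000) → pose (5.9440, -1.0439, -2.6298)
step 3: θ'=-1.8798 (R=-3.5000) → pose (7.5641, 0.9433, -1.8798)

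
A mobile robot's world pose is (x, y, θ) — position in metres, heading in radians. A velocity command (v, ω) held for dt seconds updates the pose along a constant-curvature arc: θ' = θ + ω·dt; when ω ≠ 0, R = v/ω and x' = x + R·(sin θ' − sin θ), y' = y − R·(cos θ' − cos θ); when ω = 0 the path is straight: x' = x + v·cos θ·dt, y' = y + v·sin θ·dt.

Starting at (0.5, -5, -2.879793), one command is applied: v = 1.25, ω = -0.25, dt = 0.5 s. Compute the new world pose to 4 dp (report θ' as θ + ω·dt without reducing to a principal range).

(-0.1122, -5.1237, -3.0048)

θ' = -2.8798 + -0.25·0.5 = -3.0048
R = v/ω = 1.25/-0.25 = -5.0000
x' = 0.5 + -5.0000·(sin -3.0048 − sin -2.8798) = -0.1122
y' = -5 − -5.0000·(cos -3.0048 − cos -2.8798) = -5.1237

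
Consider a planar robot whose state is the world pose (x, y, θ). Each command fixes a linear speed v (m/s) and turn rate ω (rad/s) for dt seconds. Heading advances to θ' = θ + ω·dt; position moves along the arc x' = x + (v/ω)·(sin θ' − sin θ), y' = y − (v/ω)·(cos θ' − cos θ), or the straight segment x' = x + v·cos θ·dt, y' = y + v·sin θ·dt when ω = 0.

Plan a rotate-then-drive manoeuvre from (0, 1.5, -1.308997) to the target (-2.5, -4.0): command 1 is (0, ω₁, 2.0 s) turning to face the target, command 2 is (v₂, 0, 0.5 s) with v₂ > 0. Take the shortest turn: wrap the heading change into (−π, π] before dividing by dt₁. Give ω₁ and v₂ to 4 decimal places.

ω₁ = -0.3442, v₂ = 12.0830

heading to target = atan2(-4−1.5, -2.5−0) = -1.9974
Δθ = wrap(-1.9974 − -1.3090) = -0.6884; ω₁ = Δθ/dt₁ = -0.3442
distance = √((-2.5−0)² + (-4−1.5)²) = 6.0415; v₂ = distance/dt₂ = 12.0830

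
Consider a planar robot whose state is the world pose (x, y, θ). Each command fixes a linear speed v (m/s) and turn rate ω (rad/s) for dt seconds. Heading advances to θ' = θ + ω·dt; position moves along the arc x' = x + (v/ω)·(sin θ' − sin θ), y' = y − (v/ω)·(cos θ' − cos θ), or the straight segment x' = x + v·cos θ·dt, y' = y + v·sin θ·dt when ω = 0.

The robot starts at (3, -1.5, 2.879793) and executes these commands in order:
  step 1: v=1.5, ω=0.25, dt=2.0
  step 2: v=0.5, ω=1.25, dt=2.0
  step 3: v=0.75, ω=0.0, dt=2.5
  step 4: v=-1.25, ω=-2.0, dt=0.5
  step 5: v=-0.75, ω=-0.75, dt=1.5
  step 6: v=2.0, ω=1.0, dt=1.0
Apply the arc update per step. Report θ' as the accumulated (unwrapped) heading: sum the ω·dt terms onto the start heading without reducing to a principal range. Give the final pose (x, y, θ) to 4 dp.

(0.8856, -3.2229, 4.7548)

step 1: θ'=3.3798 (R=6.0000) → pose (0.0314, -1.4650, 3.3798)
step 2: θ'=5.8798 (R=0.4000) → pose (-0.0313, -2.2216, 5.8798)
step 3: θ'=5.8798 (straight) → pose (1.6932, -2.9576, 5.8798)
step 4: θ'=4.8798 (R=0.6250) → pose (1.3223, -2.4869, 4.8798)
step 5: θ'=3.7548 (R=1.0000) → pose (1.7328, -1.5025, 3.7548)
step 6: θ'=4.7548 (R=2.0000) → pose (0.8856, -3.2229, 4.7548)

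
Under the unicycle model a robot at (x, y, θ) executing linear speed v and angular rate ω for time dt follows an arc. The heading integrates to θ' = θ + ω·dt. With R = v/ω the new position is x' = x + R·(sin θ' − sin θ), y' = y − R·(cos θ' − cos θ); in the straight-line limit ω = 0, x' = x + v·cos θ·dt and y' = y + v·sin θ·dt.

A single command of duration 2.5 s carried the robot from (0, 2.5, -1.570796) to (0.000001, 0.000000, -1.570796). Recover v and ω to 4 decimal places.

v = 1.0000, ω = 0.0000

Δθ = -1.570796 − -1.570796 = 0.000000
ω = Δθ/dt = 0.000000/2.5 = 0.0000
ω = 0 → v = (Δx·cos θ + Δy·sin θ)/dt = 1.0000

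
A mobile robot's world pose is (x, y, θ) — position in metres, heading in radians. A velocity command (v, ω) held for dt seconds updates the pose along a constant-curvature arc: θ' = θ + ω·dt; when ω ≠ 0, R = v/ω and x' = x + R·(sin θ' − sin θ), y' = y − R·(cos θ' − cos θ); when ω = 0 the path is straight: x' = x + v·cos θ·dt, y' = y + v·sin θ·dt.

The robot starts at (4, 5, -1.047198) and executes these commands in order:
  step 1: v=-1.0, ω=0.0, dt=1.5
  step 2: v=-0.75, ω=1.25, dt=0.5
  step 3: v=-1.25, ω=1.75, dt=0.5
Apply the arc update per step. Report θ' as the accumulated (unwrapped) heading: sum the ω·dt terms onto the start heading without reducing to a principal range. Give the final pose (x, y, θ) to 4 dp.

(2.3711, 6.5371, 0.4528)

step 1: θ'=-1.0472 (straight) → pose (3.2500, 6.2990, -1.0472)
step 2: θ'=-0.4222 (R=-0.6000) → pose (2.9762, 6.5464, -0.4222)
step 3: θ'=0.4528 (R=-0.7143) → pose (2.3711, 6.5371, 0.4528)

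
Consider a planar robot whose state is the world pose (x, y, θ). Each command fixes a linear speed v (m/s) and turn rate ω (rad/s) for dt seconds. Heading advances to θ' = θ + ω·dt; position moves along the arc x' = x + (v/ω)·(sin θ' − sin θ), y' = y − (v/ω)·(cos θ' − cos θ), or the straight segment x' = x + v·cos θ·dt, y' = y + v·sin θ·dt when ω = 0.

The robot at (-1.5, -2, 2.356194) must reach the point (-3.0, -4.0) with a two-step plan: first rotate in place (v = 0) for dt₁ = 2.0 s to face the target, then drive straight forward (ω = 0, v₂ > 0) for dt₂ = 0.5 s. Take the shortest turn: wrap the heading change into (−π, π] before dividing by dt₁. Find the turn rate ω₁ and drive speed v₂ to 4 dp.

ω₁ = 0.8563, v₂ = 5.0000

heading to target = atan2(-4−-2, -3−-1.5) = -2.2143
Δθ = wrap(-2.2143 − 2.3562) = 1.7127; ω₁ = Δθ/dt₁ = 0.8563
distance = √((-3−-1.5)² + (-4−-2)²) = 2.5000; v₂ = distance/dt₂ = 5.0000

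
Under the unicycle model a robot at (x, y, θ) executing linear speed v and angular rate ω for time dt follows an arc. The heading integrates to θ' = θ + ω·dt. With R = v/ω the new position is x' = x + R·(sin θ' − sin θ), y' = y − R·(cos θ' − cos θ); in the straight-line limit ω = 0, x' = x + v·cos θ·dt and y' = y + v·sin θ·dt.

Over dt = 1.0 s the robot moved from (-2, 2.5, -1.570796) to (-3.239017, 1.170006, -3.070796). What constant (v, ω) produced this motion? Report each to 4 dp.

Δθ = -3.070796 − -1.570796 = -1.500000
ω = Δθ/dt = -1.500000/1.0 = -1.5000
R = −Δy/(cos θ' − cos θ) = -1.3333
v = R·ω = -1.3333·-1.5000 = 2.0000

v = 2.0000, ω = -1.5000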